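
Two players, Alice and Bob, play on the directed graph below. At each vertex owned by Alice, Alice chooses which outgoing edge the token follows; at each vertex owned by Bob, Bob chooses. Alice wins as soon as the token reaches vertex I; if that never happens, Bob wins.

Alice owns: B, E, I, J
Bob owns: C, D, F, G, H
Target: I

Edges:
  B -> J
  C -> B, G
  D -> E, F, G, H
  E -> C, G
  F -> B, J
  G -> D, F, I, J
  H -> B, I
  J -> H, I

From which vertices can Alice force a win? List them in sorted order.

A0 = {I}
A1: add {J} — J (Alice) has J→I.
A2: add {B} — B (Alice) has B→J.
A3: add {F, H} — F (Bob): all of {B, J} already in; H (Bob): all of {B, I} already in.
A4 = A3; e.g. C (Bob) can still go to G. Fixed point.
Alice's winning region = {B, F, H, I, J}.

B, F, H, I, J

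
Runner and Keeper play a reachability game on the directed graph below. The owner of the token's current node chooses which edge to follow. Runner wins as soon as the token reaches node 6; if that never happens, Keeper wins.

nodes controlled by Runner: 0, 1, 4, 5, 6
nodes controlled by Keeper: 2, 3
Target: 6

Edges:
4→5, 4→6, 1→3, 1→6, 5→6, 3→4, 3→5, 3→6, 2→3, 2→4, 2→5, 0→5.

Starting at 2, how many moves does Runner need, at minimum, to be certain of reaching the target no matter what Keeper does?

3

A0 = {6}
A1: add {1, 4, 5} — 1 (Runner) has 1→6; 4 (Runner) has 4→6; 5 (Runner) has 5→6.
A2: add {0, 3} — 0 (Runner) has 0→5; 3 (Keeper): all of {4, 5, 6} already in.
A3: add {2} — 2 (Keeper): all of {3, 4, 5} already in.
A3 = all vertices. Fixed point.
2 enters the attractor at level 3, so Runner can force the target in 3 moves from there.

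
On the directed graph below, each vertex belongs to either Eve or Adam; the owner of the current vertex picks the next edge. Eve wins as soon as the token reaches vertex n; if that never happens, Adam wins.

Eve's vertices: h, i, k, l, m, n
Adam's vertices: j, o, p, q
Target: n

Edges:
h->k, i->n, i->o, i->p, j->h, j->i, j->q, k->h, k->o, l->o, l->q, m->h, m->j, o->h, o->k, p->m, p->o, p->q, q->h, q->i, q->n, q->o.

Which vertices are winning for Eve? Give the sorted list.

A0 = {n}
A1: add {i} — i (Eve) has i→n.
A2 = A1; e.g. h (Eve) has no edge into A1. Fixed point.
Eve's winning region = {i, n}.

i, n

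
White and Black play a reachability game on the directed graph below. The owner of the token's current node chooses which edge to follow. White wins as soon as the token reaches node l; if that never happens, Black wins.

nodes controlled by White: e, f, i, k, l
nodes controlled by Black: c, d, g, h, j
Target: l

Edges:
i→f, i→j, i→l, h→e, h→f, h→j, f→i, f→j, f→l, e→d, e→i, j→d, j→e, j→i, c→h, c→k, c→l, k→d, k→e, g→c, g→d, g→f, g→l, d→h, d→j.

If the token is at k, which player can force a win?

White

A0 = {l}
A1: add {f, i} — f (White) has f→l; i (White) has i→l.
A2: add {e} — e (White) has e→i.
A3: add {k} — k (White) has k→e.
A4 = A3; e.g. c (Black) can still go to h. Fixed point.
k ∈ A3, so White can force the target.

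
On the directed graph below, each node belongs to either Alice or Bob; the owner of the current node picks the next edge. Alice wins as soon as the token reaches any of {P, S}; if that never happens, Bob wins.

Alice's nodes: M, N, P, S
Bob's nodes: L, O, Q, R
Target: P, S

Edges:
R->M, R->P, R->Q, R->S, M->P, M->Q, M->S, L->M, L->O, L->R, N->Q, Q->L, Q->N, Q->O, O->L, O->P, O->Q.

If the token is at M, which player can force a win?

A0 = {P, S}
A1: add {M} — M (Alice) has M→P.
A2 = A1; e.g. L (Bob) can still go to O. Fixed point.
M ∈ A1, so Alice can force the target.

Alice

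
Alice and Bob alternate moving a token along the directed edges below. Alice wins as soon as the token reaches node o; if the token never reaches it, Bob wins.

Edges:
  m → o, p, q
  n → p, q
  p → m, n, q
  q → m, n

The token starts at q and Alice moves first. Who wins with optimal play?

Track states (vertex, player-to-move).
A0 = {(o,Alice), (o,Bob)}
A1: add {(m,Alice)}.
A2 = A1; e.g. (m,Bob) stays out. (q,Alice) never enters ⇒ Bob avoids the target.

Bob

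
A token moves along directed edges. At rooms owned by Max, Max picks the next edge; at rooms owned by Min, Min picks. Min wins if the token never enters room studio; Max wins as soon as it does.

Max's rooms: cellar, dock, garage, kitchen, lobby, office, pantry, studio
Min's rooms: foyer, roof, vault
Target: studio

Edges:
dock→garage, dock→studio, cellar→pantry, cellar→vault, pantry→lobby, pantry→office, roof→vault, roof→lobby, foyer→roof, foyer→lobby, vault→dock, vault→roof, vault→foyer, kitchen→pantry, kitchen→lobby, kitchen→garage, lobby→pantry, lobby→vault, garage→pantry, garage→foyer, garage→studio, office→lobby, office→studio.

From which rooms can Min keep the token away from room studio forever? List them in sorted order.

A0 = {studio}
A1: add {dock, garage, office} — dock (Max) has dock→studio; garage (Max) has garage→studio; office (Max) has office→studio.
A2: add {kitchen, pantry} — pantry (Max) has pantry→office; kitchen (Max) has kitchen→garage.
A3: add {cellar, lobby} — cellar (Max) has cellar→pantry; lobby (Max) has lobby→pantry.
A4 = A3; e.g. roof (Min) can still go to vault. Fixed point.
Max's attractor = {cellar, dock, garage, kitchen, lobby, office, pantry, studio}; Min avoids the target exactly from the complement.

foyer, roof, vault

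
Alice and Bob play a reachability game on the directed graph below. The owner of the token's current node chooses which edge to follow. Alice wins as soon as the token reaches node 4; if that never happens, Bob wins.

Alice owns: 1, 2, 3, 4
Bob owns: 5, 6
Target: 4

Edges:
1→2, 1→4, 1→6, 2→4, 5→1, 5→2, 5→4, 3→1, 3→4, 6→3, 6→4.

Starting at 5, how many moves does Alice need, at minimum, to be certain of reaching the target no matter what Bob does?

2

A0 = {4}
A1: add {1, 2, 3} — 1 (Alice) has 1→4; 2 (Alice) has 2→4; 3 (Alice) has 3→4.
A2: add {5, 6} — 5 (Bob): all of {1, 2, 4} already in; 6 (Bob): all of {3, 4} already in.
A2 = all vertices. Fixed point.
5 enters the attractor at level 2, so Alice can force the target in 2 moves from there.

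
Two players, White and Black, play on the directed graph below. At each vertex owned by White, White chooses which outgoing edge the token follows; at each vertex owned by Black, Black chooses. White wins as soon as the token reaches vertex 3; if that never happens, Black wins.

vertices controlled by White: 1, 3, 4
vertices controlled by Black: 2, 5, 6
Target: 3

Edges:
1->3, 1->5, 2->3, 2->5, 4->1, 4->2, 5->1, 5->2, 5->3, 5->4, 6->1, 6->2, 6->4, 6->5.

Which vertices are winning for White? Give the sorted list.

A0 = {3}
A1: add {1} — 1 (White) has 1→3.
A2: add {4} — 4 (White) has 4→1.
A3 = A2; e.g. 2 (Black) can still go to 5. Fixed point.
White's winning region = {1, 3, 4}.

1, 3, 4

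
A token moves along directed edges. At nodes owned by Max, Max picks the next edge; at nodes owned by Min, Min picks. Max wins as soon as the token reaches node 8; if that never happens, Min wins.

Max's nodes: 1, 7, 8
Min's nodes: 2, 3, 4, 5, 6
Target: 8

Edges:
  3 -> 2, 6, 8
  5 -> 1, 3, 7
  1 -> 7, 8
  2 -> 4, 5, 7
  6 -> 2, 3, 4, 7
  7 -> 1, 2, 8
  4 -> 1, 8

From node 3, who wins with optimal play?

A0 = {8}
A1: add {1, 7} — 1 (Max) has 1→8; 7 (Max) has 7→8.
A2: add {4} — 4 (Min): all of {1, 8} already in.
A3 = A2; e.g. 2 (Min) can still go to 5. Fixed point.
3 never enters the attractor, so Min can avoid the target forever.

Min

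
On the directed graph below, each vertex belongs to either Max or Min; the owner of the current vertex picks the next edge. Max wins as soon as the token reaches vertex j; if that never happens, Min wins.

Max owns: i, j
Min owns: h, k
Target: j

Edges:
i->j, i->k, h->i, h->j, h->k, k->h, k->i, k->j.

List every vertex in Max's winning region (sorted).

i, j

A0 = {j}
A1: add {i} — i (Max) has i→j.
A2 = A1; e.g. h (Min) can still go to k. Fixed point.
Max's winning region = {i, j}.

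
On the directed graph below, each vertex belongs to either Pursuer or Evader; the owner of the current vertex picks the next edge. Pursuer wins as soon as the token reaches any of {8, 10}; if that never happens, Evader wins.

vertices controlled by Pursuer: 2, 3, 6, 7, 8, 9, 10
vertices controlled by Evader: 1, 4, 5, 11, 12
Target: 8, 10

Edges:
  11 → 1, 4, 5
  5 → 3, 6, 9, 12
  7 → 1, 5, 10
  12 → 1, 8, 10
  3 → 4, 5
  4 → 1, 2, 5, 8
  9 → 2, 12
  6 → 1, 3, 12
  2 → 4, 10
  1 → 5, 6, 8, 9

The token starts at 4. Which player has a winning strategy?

Evader

A0 = {8, 10}
A1: add {2, 7} — 2 (Pursuer) has 2→10; 7 (Pursuer) has 7→10.
A2: add {9} — 9 (Pursuer) has 9→2.
A3 = A2; e.g. 1 (Evader) can still go to 5. Fixed point.
4 never enters the attractor, so Evader can avoid the target forever.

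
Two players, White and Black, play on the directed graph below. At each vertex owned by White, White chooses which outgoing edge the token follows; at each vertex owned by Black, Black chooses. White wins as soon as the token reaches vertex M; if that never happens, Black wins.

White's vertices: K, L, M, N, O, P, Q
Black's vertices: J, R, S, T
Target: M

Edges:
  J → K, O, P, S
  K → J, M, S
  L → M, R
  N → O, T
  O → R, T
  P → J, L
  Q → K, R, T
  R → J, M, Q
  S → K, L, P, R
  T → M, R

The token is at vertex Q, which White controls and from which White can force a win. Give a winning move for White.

A0 = {M}
A1: add {K, L} — K (White) has K→M; L (White) has L→M.
A2: add {P, Q} — P (White) has P→L; Q (White) has Q→K.
A3 = A2; e.g. J (Black) can still go to O. Fixed point.
From Q, successor K is in the attractor (rank 1); the other successors R, T are not.

K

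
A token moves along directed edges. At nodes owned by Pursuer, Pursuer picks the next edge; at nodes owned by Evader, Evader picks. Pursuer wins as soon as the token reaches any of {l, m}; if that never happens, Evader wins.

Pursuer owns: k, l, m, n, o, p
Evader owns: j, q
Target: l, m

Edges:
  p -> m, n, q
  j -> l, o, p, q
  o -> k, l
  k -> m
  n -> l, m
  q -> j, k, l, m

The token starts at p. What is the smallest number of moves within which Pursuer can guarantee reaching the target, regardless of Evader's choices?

1

A0 = {l, m}
A1: add {k, n, o, p} — k (Pursuer) has k→m; n (Pursuer) has n→l; o (Pursuer) has o→l; p (Pursuer) has p→m.
A2 = A1; e.g. j (Evader) can still go to q. Fixed point.
p enters the attractor at level 1, so Pursuer can force the target in 1 move from there.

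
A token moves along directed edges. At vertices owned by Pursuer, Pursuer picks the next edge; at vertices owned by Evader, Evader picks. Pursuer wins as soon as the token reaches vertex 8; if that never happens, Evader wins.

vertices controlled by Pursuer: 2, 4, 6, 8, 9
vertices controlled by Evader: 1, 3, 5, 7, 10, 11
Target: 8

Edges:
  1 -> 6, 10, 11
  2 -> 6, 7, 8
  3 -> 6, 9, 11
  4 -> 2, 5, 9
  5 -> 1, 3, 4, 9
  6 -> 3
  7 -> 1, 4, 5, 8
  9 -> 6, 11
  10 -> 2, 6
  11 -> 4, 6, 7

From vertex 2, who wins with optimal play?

A0 = {8}
A1: add {2} — 2 (Pursuer) has 2→8.
2 ∈ A1, so Pursuer can force the target.

Pursuer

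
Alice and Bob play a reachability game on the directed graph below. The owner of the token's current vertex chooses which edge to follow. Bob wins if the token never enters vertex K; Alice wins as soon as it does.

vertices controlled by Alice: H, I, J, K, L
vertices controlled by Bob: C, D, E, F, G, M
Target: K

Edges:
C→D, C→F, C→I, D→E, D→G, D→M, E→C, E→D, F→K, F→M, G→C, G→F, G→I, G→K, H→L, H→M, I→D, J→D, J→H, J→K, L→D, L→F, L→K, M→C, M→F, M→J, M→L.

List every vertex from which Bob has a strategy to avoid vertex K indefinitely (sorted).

A0 = {K}
A1: add {J, L} — J (Alice) has J→K; L (Alice) has L→K.
A2: add {H} — H (Alice) has H→L.
A3 = A2; e.g. C (Bob) can still go to D. Fixed point.
Alice's attractor = {H, J, K, L}; Bob avoids the target exactly from the complement.

C, D, E, F, G, I, M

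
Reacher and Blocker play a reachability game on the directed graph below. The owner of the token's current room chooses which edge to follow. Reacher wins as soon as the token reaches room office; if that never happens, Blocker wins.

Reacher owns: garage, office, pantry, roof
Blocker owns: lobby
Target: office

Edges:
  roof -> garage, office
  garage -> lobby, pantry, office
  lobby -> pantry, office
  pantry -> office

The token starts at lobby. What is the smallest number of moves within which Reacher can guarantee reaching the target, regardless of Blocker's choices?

A0 = {office}
A1: add {garage, pantry, roof} — roof (Reacher) has roof→office; garage (Reacher) has garage→office; pantry (Reacher) has pantry→office.
A2: add {lobby} — lobby (Blocker): all of {pantry, office} already in.
A2 = all vertices. Fixed point.
lobby enters the attractor at level 2, so Reacher can force the target in 2 moves from there.

2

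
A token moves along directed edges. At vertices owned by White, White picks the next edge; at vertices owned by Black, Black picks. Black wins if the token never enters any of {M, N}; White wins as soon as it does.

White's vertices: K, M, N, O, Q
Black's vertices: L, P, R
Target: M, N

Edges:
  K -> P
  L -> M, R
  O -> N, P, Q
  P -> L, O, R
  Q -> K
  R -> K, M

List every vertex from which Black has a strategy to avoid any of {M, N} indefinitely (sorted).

K, L, P, Q, R

A0 = {M, N}
A1: add {O} — O (White) has O→N.
A2 = A1; e.g. K (White) has no edge into A1. Fixed point.
White's attractor = {M, N, O}; Black avoids the target exactly from the complement.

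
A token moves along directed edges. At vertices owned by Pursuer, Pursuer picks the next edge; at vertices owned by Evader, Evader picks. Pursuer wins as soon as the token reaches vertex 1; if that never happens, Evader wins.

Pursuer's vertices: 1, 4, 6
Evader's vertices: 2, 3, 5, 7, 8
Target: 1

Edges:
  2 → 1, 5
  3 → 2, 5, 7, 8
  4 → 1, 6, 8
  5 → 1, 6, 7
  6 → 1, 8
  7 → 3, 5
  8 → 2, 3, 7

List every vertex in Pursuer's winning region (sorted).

A0 = {1}
A1: add {4, 6} — 4 (Pursuer) has 4→1; 6 (Pursuer) has 6→1.
A2 = A1; e.g. 2 (Evader) can still go to 5. Fixed point.
Pursuer's winning region = {1, 4, 6}.

1, 4, 6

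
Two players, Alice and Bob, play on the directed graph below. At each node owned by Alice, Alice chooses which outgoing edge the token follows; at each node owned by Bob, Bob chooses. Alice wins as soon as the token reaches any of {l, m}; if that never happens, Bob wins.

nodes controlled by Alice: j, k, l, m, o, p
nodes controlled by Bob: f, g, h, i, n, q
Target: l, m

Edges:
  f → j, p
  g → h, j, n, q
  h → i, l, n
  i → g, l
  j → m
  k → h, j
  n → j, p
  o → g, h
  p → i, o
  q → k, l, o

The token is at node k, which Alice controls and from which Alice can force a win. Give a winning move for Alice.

A0 = {l, m}
A1: add {j} — j (Alice) has j→m.
A2: add {k} — k (Alice) has k→j.
A3 = A2; e.g. f (Bob) can still go to p. Fixed point.
From k, successor j is in the attractor (rank 1); the other successor h is not.

j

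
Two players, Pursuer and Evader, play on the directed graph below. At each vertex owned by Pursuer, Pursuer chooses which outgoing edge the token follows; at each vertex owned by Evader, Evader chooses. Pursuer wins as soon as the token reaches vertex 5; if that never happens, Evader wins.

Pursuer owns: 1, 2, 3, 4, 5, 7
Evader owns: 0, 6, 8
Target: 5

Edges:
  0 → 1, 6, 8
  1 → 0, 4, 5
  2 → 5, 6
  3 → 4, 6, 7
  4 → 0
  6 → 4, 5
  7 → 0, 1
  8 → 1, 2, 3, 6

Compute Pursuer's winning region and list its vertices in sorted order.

1, 2, 3, 5, 7

A0 = {5}
A1: add {1, 2} — 1 (Pursuer) has 1→5; 2 (Pursuer) has 2→5.
A2: add {7} — 7 (Pursuer) has 7→1.
A3: add {3} — 3 (Pursuer) has 3→7.
A4 = A3; e.g. 0 (Evader) can still go to 6. Fixed point.
Pursuer's winning region = {1, 2, 3, 5, 7}.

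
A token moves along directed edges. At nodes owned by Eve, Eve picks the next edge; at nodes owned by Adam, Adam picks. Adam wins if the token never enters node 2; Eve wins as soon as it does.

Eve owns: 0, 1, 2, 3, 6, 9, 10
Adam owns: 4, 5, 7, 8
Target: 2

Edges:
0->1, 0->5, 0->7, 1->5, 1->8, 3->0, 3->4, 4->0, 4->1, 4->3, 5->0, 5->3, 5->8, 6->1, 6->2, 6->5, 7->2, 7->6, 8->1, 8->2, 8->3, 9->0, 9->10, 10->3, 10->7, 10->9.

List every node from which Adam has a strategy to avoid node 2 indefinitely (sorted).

A0 = {2}
A1: add {6} — 6 (Eve) has 6→2.
A2: add {7} — 7 (Adam): all of {2, 6} already in.
A3: add {0, 10} — 0 (Eve) has 0→7; 10 (Eve) has 10→7.
A4: add {3, 9} — 3 (Eve) has 3→0; 9 (Eve) has 9→0.
A5 = A4; e.g. 1 (Eve) has no edge into A4. Fixed point.
Eve's attractor = {0, 2, 3, 6, 7, 9, 10}; Adam avoids the target exactly from the complement.

1, 4, 5, 8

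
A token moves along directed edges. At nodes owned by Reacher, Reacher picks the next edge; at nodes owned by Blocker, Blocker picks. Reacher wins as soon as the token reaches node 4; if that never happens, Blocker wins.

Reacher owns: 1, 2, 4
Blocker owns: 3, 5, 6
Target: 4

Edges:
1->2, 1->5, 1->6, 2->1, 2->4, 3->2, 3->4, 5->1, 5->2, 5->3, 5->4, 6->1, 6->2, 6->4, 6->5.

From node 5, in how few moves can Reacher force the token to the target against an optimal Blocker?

3

A0 = {4}
A1: add {2} — 2 (Reacher) has 2→4.
A2: add {1, 3} — 1 (Reacher) has 1→2; 3 (Blocker): all of {2, 4} already in.
A3: add {5} — 5 (Blocker): all of {1, 2, 3, 4} already in.
5 enters the attractor at level 3, so Reacher can force the target in 3 moves from there.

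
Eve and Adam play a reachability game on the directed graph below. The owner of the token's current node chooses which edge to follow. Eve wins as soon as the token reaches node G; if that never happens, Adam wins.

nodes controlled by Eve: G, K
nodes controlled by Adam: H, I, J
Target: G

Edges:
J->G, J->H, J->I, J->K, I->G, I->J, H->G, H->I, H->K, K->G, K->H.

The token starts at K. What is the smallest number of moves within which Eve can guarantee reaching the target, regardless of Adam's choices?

1

A0 = {G}
A1: add {K} — K (Eve) has K→G.
A2 = A1; e.g. H (Adam) can still go to I. Fixed point.
K enters the attractor at level 1, so Eve can force the target in 1 move from there.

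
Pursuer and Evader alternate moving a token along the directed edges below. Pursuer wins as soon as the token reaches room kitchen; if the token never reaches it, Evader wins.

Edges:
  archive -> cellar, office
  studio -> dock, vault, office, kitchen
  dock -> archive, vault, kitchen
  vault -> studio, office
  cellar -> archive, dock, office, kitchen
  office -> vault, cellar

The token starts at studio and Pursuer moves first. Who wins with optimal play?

Track states (vertex, player-to-move).
A0 = {(kitchen,Pursuer), (kitchen,Evader)}
A1: add {(studio,Pursuer), (dock,Pursuer), (cellar,Pursuer)}.
(studio,Pursuer) ∈ A1 ⇒ Pursuer forces the target.

Pursuer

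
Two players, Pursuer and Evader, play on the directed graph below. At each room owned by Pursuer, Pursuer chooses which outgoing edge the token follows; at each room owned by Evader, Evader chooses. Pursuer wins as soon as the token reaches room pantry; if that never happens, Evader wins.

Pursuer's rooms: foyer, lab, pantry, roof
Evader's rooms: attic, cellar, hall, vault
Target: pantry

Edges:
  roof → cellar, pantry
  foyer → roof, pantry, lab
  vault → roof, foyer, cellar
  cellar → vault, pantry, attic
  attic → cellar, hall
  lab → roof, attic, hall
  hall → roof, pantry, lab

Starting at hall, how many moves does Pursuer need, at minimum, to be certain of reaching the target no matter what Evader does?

3

A0 = {pantry}
A1: add {foyer, roof} — roof (Pursuer) has roof→pantry; foyer (Pursuer) has foyer→pantry.
A2: add {lab} — lab (Pursuer) has lab→roof.
A3: add {hall} — hall (Evader): all of {roof, pantry, lab} already in.
A4 = A3; e.g. vault (Evader) can still go to cellar. Fixed point.
hall enters the attractor at level 3, so Pursuer can force the target in 3 moves from there.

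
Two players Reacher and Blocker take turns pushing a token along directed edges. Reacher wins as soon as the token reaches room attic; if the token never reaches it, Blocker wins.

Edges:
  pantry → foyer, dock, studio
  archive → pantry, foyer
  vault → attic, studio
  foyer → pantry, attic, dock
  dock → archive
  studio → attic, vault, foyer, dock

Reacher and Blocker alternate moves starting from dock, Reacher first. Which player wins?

Blocker

Track states (vertex, player-to-move).
A0 = {(attic,Reacher), (attic,Blocker)}
A1: add {(vault,Reacher), (foyer,Reacher), (studio,Reacher)}.
A2: add {(vault,Blocker)}.
A3 = A2; e.g. (pantry,Reacher) stays out. (dock,Reacher) never enters ⇒ Blocker avoids the target.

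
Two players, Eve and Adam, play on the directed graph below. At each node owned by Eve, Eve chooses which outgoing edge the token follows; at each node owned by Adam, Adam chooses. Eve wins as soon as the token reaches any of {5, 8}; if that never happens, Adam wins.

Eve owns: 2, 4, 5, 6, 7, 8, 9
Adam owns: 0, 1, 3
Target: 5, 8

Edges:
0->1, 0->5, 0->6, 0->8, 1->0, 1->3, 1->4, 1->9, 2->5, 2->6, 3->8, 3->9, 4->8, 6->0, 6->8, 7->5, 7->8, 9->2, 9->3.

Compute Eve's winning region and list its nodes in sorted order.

2, 3, 4, 5, 6, 7, 8, 9

A0 = {5, 8}
A1: add {2, 4, 6, 7} — 2 (Eve) has 2→5; 4 (Eve) has 4→8; 6 (Eve) has 6→8; 7 (Eve) has 7→5.
A2: add {9} — 9 (Eve) has 9→2.
A3: add {3} — 3 (Adam): all of {8, 9} already in.
A4 = A3; e.g. 0 (Adam) can still go to 1. Fixed point.
Eve's winning region = {2, 3, 4, 5, 6, 7, 8, 9}.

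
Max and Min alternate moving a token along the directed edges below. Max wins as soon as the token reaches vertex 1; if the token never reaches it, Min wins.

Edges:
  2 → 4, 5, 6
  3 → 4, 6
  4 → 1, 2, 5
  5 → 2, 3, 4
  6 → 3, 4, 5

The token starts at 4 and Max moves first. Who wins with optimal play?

Track states (vertex, player-to-move).
A0 = {(1,Max), (1,Min)}
A1: add {(4,Max)}.
(4,Max) ∈ A1 ⇒ Max forces the target.

Max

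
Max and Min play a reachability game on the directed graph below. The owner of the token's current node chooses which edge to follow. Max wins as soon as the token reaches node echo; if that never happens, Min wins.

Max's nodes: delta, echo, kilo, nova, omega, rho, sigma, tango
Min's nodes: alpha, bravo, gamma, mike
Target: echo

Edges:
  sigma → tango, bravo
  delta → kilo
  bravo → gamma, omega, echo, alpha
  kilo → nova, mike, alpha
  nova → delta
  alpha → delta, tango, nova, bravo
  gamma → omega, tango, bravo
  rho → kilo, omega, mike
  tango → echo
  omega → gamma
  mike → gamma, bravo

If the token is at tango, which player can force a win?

A0 = {echo}
A1: add {tango} — tango (Max) has tango→echo.
tango ∈ A1, so Max can force the target.

Max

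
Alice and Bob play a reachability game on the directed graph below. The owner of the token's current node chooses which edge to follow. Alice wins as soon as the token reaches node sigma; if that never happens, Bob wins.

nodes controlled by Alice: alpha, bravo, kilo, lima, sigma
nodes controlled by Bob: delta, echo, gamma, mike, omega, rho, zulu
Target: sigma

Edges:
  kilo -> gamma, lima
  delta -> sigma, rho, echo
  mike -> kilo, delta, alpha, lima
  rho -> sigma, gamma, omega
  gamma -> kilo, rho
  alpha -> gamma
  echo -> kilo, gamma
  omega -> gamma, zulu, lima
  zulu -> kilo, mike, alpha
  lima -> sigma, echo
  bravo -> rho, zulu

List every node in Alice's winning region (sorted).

kilo, lima, sigma

A0 = {sigma}
A1: add {lima} — lima (Alice) has lima→sigma.
A2: add {kilo} — kilo (Alice) has kilo→lima.
A3 = A2; e.g. delta (Bob) can still go to rho. Fixed point.
Alice's winning region = {kilo, lima, sigma}.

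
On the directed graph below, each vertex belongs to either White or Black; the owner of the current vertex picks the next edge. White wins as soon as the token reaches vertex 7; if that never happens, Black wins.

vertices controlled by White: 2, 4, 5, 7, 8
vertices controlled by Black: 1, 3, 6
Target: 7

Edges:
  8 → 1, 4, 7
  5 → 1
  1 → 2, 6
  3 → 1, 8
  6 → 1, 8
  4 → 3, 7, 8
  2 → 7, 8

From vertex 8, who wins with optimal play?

White

A0 = {7}
A1: add {2, 4, 8} — 2 (White) has 2→7; 4 (White) has 4→7; 8 (White) has 8→7.
A2 = A1; e.g. 1 (Black) can still go to 6. Fixed point.
8 ∈ A1, so White can force the target.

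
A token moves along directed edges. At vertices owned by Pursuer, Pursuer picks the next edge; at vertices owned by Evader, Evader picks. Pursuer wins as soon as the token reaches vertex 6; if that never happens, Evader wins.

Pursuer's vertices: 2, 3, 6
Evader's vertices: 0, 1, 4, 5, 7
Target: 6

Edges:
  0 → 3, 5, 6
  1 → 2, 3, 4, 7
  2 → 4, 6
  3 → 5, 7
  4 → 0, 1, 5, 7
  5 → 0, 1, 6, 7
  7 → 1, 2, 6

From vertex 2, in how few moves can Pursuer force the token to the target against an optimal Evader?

A0 = {6}
A1: add {2} — 2 (Pursuer) has 2→6.
A2 = A1; e.g. 0 (Evader) can still go to 3. Fixed point.
2 enters the attractor at level 1, so Pursuer can force the target in 1 move from there.

1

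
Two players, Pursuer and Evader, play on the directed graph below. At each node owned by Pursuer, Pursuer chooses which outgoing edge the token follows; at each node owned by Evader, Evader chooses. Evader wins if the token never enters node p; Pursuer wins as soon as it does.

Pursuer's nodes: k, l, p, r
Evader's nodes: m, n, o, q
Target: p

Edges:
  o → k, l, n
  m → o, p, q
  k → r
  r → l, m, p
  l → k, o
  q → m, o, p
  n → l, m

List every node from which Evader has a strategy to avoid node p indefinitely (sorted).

m, n, o, q

A0 = {p}
A1: add {r} — r (Pursuer) has r→p.
A2: add {k} — k (Pursuer) has k→r.
A3: add {l} — l (Pursuer) has l→k.
A4 = A3; e.g. m (Evader) can still go to o. Fixed point.
Pursuer's attractor = {k, l, p, r}; Evader avoids the target exactly from the complement.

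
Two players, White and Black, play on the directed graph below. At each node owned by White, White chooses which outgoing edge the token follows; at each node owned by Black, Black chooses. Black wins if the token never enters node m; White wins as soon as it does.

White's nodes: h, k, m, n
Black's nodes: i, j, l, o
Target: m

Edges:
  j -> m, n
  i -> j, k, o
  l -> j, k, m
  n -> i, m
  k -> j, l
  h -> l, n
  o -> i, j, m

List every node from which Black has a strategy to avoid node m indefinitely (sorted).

i, o

A0 = {m}
A1: add {n} — n (White) has n→m.
A2: add {h, j} — h (White) has h→n; j (Black): all of {m, n} already in.
A3: add {k} — k (White) has k→j.
A4: add {l} — l (Black): all of {j, k, m} already in.
A5 = A4; e.g. i (Black) can still go to o. Fixed point.
White's attractor = {h, j, k, l, m, n}; Black avoids the target exactly from the complement.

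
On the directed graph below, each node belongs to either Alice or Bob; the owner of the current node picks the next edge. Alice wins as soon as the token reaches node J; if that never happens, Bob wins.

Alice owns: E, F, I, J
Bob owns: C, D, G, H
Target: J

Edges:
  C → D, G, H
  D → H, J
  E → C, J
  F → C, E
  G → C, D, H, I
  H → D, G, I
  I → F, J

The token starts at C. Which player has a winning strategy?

Bob

A0 = {J}
A1: add {E, I} — E (Alice) has E→J; I (Alice) has I→J.
A2: add {F} — F (Alice) has F→E.
A3 = A2; e.g. C (Bob) can still go to D. Fixed point.
C never enters the attractor, so Bob can avoid the target forever.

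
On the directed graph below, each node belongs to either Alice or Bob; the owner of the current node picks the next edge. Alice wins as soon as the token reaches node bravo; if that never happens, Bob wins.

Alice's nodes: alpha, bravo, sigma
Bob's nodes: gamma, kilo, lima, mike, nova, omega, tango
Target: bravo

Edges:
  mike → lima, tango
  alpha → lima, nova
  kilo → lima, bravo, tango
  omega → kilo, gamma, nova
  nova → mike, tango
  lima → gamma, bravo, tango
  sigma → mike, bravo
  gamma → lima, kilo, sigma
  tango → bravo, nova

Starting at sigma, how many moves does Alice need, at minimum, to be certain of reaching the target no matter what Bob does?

A0 = {bravo}
A1: add {sigma} — sigma (Alice) has sigma→bravo.
A2 = A1; e.g. lima (Bob) can still go to gamma. Fixed point.
sigma enters the attractor at level 1, so Alice can force the target in 1 move from there.

1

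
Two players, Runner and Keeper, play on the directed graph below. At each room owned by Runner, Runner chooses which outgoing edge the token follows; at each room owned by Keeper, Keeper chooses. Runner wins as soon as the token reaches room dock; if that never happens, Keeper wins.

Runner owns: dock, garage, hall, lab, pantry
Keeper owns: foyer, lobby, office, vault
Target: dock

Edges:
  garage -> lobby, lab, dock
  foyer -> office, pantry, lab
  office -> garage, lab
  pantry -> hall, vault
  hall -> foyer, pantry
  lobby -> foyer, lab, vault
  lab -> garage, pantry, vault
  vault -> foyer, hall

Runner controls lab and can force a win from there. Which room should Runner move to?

garage

A0 = {dock}
A1: add {garage} — garage (Runner) has garage→dock.
A2: add {lab} — lab (Runner) has lab→garage.
A3: add {office} — office (Keeper): all of {garage, lab} already in.
A4 = A3; e.g. foyer (Keeper) can still go to pantry. Fixed point.
From lab, successor garage is in the attractor (rank 1); the other successors pantry, vault are not.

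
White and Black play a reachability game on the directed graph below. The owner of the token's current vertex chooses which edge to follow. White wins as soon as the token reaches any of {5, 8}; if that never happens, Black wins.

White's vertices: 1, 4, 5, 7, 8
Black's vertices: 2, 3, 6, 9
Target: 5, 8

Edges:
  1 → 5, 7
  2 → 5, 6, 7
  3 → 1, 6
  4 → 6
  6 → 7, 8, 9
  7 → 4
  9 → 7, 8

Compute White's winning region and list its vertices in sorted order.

1, 5, 8

A0 = {5, 8}
A1: add {1} — 1 (White) has 1→5.
A2 = A1; e.g. 2 (Black) can still go to 6. Fixed point.
White's winning region = {1, 5, 8}.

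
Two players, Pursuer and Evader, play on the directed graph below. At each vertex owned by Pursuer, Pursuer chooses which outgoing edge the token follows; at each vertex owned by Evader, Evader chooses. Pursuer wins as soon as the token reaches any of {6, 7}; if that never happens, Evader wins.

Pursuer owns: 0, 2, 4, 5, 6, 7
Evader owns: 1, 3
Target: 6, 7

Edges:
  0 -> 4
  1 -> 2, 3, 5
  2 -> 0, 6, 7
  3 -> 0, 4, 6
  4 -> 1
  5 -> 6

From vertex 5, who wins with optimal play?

Pursuer

A0 = {6, 7}
A1: add {2, 5} — 2 (Pursuer) has 2→6; 5 (Pursuer) has 5→6.
A2 = A1; e.g. 0 (Pursuer) has no edge into A1. Fixed point.
5 ∈ A1, so Pursuer can force the target.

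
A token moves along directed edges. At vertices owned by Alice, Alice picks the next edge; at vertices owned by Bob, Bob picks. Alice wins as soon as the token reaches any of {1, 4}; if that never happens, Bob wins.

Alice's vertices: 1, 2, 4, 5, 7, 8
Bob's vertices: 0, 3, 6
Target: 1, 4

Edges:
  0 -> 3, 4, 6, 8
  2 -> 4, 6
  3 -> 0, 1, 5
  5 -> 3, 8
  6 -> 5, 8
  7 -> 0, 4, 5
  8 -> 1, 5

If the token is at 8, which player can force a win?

Alice

A0 = {1, 4}
A1: add {2, 7, 8} — 2 (Alice) has 2→4; 7 (Alice) has 7→4; 8 (Alice) has 8→1.
8 ∈ A1, so Alice can force the target.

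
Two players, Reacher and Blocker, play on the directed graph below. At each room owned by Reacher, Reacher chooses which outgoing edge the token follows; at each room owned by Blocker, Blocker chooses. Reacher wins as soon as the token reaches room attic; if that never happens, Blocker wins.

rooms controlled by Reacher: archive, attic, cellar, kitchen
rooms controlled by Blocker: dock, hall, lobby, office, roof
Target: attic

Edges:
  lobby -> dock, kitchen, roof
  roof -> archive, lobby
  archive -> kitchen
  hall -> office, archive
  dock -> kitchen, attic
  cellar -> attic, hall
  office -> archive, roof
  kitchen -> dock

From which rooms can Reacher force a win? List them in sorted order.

attic, cellar

A0 = {attic}
A1: add {cellar} — cellar (Reacher) has cellar→attic.
A2 = A1; e.g. dock (Blocker) can still go to kitchen. Fixed point.
Reacher's winning region = {attic, cellar}.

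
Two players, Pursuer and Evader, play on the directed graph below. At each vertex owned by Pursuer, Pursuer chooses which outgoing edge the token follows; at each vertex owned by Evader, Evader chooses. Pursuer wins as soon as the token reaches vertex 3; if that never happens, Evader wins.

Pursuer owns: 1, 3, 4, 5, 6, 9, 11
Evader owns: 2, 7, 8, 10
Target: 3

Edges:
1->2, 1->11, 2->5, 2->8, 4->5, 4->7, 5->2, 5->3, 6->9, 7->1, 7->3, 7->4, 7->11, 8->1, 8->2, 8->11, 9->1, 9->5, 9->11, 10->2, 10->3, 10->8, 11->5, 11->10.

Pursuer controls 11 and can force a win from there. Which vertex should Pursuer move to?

5

A0 = {3}
A1: add {5} — 5 (Pursuer) has 5→3.
A2: add {4, 9, 11} — 4 (Pursuer) has 4→5; 9 (Pursuer) has 9→5; 11 (Pursuer) has 11→5.
A3: add {1, 6} — 1 (Pursuer) has 1→11; 6 (Pursuer) has 6→9.
A4: add {7} — 7 (Evader): all of {1, 3, 4, 11} already in.
A5 = A4; e.g. 2 (Evader) can still go to 8. Fixed point.
From 11, successor 5 is in the attractor (rank 1); the other successor 10 is not.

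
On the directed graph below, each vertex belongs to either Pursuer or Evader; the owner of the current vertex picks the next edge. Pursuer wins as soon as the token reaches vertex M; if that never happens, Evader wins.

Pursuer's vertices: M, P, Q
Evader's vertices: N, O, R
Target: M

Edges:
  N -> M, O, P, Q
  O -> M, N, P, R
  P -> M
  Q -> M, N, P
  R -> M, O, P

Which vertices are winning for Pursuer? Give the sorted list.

A0 = {M}
A1: add {P, Q} — P (Pursuer) has P→M; Q (Pursuer) has Q→M.
A2 = A1; e.g. N (Evader) can still go to O. Fixed point.
Pursuer's winning region = {M, P, Q}.

M, P, Q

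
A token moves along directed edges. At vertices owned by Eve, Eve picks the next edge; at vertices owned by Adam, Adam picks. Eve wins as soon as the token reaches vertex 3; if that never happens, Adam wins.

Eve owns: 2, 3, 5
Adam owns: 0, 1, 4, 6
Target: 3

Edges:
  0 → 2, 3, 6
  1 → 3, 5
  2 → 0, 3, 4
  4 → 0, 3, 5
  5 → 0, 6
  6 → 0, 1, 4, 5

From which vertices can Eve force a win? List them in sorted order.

A0 = {3}
A1: add {2} — 2 (Eve) has 2→3.
A2 = A1; e.g. 0 (Adam) can still go to 6. Fixed point.
Eve's winning region = {2, 3}.

2, 3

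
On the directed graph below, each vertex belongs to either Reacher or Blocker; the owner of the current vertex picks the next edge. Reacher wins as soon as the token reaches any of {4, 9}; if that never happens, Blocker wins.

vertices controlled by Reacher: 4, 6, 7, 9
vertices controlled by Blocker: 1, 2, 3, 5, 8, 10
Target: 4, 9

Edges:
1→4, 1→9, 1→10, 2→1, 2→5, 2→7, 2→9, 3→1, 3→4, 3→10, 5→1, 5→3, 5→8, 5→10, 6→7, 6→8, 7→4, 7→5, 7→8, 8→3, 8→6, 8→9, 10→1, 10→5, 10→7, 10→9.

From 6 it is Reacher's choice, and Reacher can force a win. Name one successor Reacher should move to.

7

A0 = {4, 9}
A1: add {7} — 7 (Reacher) has 7→4.
A2: add {6} — 6 (Reacher) has 6→7.
A3 = A2; e.g. 1 (Blocker) can still go to 10. Fixed point.
From 6, successor 7 is in the attractor (rank 1); the other successor 8 is not.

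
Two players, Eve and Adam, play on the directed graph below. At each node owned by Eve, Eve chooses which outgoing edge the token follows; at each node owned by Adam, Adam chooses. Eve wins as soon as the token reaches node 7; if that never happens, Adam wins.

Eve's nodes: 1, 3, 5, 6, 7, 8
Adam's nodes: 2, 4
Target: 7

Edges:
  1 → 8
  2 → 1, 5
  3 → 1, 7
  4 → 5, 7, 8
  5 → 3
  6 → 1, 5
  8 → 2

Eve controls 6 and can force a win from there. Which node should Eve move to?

A0 = {7}
A1: add {3} — 3 (Eve) has 3→7.
A2: add {5} — 5 (Eve) has 5→3.
A3: add {6} — 6 (Eve) has 6→5.
A4 = A3; e.g. 1 (Eve) has no edge into A3. Fixed point.
From 6, successor 5 is in the attractor (rank 2); the other successor 1 is not.

5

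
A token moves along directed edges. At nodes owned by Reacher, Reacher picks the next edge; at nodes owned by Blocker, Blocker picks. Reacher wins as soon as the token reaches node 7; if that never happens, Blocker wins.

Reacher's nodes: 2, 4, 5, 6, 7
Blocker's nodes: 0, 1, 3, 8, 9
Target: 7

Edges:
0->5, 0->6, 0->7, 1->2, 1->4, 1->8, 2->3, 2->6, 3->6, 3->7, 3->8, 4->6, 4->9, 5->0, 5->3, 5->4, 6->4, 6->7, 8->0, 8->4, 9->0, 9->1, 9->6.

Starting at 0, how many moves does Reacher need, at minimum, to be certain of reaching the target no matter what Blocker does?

4

A0 = {7}
A1: add {6} — 6 (Reacher) has 6→7.
A2: add {2, 4} — 2 (Reacher) has 2→6; 4 (Reacher) has 4→6.
A3: add {5} — 5 (Reacher) has 5→4.
A4: add {0} — 0 (Blocker): all of {5, 6, 7} already in.
0 enters the attractor at level 4, so Reacher can force the target in 4 moves from there.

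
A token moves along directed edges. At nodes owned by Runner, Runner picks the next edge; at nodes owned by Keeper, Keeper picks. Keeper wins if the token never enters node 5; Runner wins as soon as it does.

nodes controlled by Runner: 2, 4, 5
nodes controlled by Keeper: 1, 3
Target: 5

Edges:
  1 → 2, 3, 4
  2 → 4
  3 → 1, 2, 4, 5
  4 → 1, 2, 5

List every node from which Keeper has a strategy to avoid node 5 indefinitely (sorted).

A0 = {5}
A1: add {4} — 4 (Runner) has 4→5.
A2: add {2} — 2 (Runner) has 2→4.
A3 = A2; e.g. 1 (Keeper) can still go to 3. Fixed point.
Runner's attractor = {2, 4, 5}; Keeper avoids the target exactly from the complement.

1, 3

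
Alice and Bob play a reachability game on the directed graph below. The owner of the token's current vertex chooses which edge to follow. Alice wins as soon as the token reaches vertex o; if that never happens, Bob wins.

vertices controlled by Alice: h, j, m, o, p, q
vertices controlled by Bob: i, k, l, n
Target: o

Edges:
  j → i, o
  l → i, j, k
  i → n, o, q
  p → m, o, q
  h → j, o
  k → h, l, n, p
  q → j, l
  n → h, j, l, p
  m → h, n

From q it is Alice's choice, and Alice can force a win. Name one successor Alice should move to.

A0 = {o}
A1: add {h, j, p} — h (Alice) has h→o; j (Alice) has j→o; p (Alice) has p→o.
A2: add {m, q} — m (Alice) has m→h; q (Alice) has q→j.
A3 = A2; e.g. i (Bob) can still go to n. Fixed point.
From q, successor j is in the attractor (rank 1); the other successor l is not.

j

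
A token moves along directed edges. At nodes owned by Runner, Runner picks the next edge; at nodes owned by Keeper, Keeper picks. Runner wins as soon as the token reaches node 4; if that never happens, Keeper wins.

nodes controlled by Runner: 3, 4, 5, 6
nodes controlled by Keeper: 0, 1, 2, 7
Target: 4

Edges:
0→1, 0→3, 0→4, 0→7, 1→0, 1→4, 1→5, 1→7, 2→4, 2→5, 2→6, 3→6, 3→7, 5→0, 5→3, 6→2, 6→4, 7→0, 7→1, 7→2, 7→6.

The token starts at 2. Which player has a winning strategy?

A0 = {4}
A1: add {6} — 6 (Runner) has 6→4.
A2: add {3} — 3 (Runner) has 3→6.
A3: add {5} — 5 (Runner) has 5→3.
A4: add {2} — 2 (Keeper): all of {4, 5, 6} already in.
A5 = A4; e.g. 0 (Keeper) can still go to 1. Fixed point.
2 ∈ A4, so Runner can force the target.

Runner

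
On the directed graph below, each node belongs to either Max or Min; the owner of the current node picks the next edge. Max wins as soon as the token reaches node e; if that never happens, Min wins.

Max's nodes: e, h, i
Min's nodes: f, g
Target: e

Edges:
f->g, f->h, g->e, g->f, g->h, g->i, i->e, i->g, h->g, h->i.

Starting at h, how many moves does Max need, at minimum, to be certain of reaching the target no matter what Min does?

A0 = {e}
A1: add {i} — i (Max) has i→e.
A2: add {h} — h (Max) has h→i.
A3 = A2; e.g. f (Min) can still go to g. Fixed point.
h enters the attractor at level 2, so Max can force the target in 2 moves from there.

2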